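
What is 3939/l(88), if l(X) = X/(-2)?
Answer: -3939/44 ≈ -89.523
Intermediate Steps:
l(X) = -X/2 (l(X) = X*(-½) = -X/2)
3939/l(88) = 3939/((-½*88)) = 3939/(-44) = 3939*(-1/44) = -3939/44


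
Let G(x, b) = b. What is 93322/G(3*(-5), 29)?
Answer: 3218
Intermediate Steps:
93322/G(3*(-5), 29) = 93322/29 = 93322*(1/29) = 3218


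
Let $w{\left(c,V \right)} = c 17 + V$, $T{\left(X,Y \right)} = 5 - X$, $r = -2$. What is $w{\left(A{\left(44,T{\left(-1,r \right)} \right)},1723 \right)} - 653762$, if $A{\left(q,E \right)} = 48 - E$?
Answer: $-651325$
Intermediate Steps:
$w{\left(c,V \right)} = V + 17 c$ ($w{\left(c,V \right)} = 17 c + V = V + 17 c$)
$w{\left(A{\left(44,T{\left(-1,r \right)} \right)},1723 \right)} - 653762 = \left(1723 + 17 \left(48 - \left(5 - -1\right)\right)\right) - 653762 = \left(1723 + 17 \left(48 - \left(5 + 1\right)\right)\right) - 653762 = \left(1723 + 17 \left(48 - 6\right)\right) - 653762 = \left(1723 + 17 \cdot 42\right) - 653762 = \left(1723 + 714\right) - 653762 = 2437 - 653762 = -651325$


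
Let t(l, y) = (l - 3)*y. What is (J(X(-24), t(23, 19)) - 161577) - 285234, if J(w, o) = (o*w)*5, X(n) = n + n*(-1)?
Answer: -446811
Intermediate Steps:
t(l, y) = y*(-3 + l) (t(l, y) = (-3 + l)*y = y*(-3 + l))
X(n) = 0 (X(n) = n - n = 0)
J(w, o) = 5*o*w
(J(X(-24), t(23, 19)) - 161577) - 285234 = (5*(19*(-3 + 23))*0 - 161577) - 285234 = (5*(19*20)*0 - 161577) - 285234 = (5*380*0 - 161577) - 285234 = (0 - 161577) - 285234 = -161577 - 285234 = -446811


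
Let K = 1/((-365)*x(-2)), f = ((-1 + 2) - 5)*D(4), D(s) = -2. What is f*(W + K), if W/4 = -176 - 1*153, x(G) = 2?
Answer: -3842724/365 ≈ -10528.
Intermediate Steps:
f = 8 (f = ((-1 + 2) - 5)*(-2) = (1 - 5)*(-2) = -4*(-2) = 8)
K = -1/730 (K = 1/(-365*2) = -1/365*½ = -1/730 ≈ -0.0013699)
W = -1316 (W = 4*(-176 - 1*153) = 4*(-176 - 153) = 4*(-329) = -1316)
f*(W + K) = 8*(-1316 - 1/730) = 8*(-960681/730) = -3842724/365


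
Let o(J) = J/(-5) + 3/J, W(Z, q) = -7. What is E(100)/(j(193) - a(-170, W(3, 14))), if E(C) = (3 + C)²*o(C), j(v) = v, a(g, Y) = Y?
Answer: -21186173/20000 ≈ -1059.3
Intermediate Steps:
o(J) = 3/J - J/5 (o(J) = J*(-⅕) + 3/J = -J/5 + 3/J = 3/J - J/5)
E(C) = (3 + C)²*(3/C - C/5)
E(100)/(j(193) - a(-170, W(3, 14))) = ((⅕)*(3 + 100)²*(15 - 1*100²)/100)/(193 - 1*(-7)) = ((⅕)*(1/100)*103²*(15 - 1*10000))/(193 + 7) = ((⅕)*(1/100)*10609*(15 - 10000))/200 = ((⅕)*(1/100)*10609*(-9985))*(1/200) = -21186173/100*1/200 = -21186173/20000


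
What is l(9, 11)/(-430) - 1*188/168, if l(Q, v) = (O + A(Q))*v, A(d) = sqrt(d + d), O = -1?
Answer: -4937/4515 - 33*sqrt(2)/430 ≈ -1.2020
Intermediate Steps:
A(d) = sqrt(2)*sqrt(d) (A(d) = sqrt(2*d) = sqrt(2)*sqrt(d))
l(Q, v) = v*(-1 + sqrt(2)*sqrt(Q)) (l(Q, v) = (-1 + sqrt(2)*sqrt(Q))*v = v*(-1 + sqrt(2)*sqrt(Q)))
l(9, 11)/(-430) - 1*188/168 = (11*(-1 + sqrt(2)*sqrt(9)))/(-430) - 1*188/168 = (11*(-1 + sqrt(2)*3))*(-1/430) - 188*1/168 = (11*(-1 + 3*sqrt(2)))*(-1/430) - 47/42 = (-11 + 33*sqrt(2))*(-1/430) - 47/42 = (11/430 - 33*sqrt(2)/430) - 47/42 = -4937/4515 - 33*sqrt(2)/430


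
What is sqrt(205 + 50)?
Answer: sqrt(255) ≈ 15.969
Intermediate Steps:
sqrt(205 + 50) = sqrt(255)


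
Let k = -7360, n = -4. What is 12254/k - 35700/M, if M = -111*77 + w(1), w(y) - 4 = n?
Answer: 3762311/1497760 ≈ 2.5120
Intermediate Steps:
w(y) = 0 (w(y) = 4 - 4 = 0)
M = -8547 (M = -111*77 + 0 = -8547 + 0 = -8547)
12254/k - 35700/M = 12254/(-7360) - 35700/(-8547) = 12254*(-1/7360) - 35700*(-1/8547) = -6127/3680 + 1700/407 = 3762311/1497760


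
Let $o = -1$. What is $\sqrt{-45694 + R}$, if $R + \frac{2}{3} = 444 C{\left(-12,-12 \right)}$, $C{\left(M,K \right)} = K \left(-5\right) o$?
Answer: $\frac{2 i \sqrt{162753}}{3} \approx 268.95 i$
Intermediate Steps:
$C{\left(M,K \right)} = 5 K$ ($C{\left(M,K \right)} = K \left(-5\right) \left(-1\right) = - 5 K \left(-1\right) = 5 K$)
$R = - \frac{79922}{3}$ ($R = - \frac{2}{3} + 444 \cdot 5 \left(-12\right) = - \frac{2}{3} + 444 \left(-60\right) = - \frac{2}{3} - 26640 = - \frac{79922}{3} \approx -26641.0$)
$\sqrt{-45694 + R} = \sqrt{-45694 - \frac{79922}{3}} = \sqrt{- \frac{217004}{3}} = \frac{2 i \sqrt{162753}}{3}$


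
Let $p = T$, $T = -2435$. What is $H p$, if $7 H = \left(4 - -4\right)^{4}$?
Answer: $- \frac{9973760}{7} \approx -1.4248 \cdot 10^{6}$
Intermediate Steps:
$p = -2435$
$H = \frac{4096}{7}$ ($H = \frac{\left(4 - -4\right)^{4}}{7} = \frac{\left(4 + 4\right)^{4}}{7} = \frac{8^{4}}{7} = \frac{1}{7} \cdot 4096 = \frac{4096}{7} \approx 585.14$)
$H p = \frac{4096}{7} \left(-2435\right) = - \frac{9973760}{7}$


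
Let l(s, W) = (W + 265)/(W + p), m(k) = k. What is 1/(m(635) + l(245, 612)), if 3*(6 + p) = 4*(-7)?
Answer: 1790/1139281 ≈ 0.0015712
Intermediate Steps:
p = -46/3 (p = -6 + (4*(-7))/3 = -6 + (⅓)*(-28) = -6 - 28/3 = -46/3 ≈ -15.333)
l(s, W) = (265 + W)/(-46/3 + W) (l(s, W) = (W + 265)/(W - 46/3) = (265 + W)/(-46/3 + W))
1/(m(635) + l(245, 612)) = 1/(635 + 3*(265 + 612)/(-46 + 3*612)) = 1/(635 + 3*877/(-46 + 1836)) = 1/(635 + 3*877/1790) = 1/(635 + 3*(1/1790)*877) = 1/(635 + 2631/1790) = 1/(1139281/1790) = 1790/1139281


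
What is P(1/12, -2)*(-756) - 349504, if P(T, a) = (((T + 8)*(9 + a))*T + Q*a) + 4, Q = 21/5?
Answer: -6994847/20 ≈ -3.4974e+5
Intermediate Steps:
Q = 21/5 (Q = 21*(⅕) = 21/5 ≈ 4.2000)
P(T, a) = 4 + 21*a/5 + T*(8 + T)*(9 + a) (P(T, a) = (((T + 8)*(9 + a))*T + 21*a/5) + 4 = (((8 + T)*(9 + a))*T + 21*a/5) + 4 = (T*(8 + T)*(9 + a) + 21*a/5) + 4 = (21*a/5 + T*(8 + T)*(9 + a)) + 4 = 4 + 21*a/5 + T*(8 + T)*(9 + a))
P(1/12, -2)*(-756) - 349504 = (4 + 9*(1/12)² + 72/12 + (21/5)*(-2) - 2*(1/12)² + 8*(-2)/12)*(-756) - 349504 = (4 + 9*(1/12)² + 72*(1/12) - 42/5 - 2*(1/12)² + 8*(1/12)*(-2))*(-756) - 349504 = (4 + 9*(1/144) + 6 - 42/5 - 2*1/144 - 4/3)*(-756) - 349504 = (4 + 1/16 + 6 - 42/5 - 1/72 - 4/3)*(-756) - 349504 = (227/720)*(-756) - 349504 = -4767/20 - 349504 = -6994847/20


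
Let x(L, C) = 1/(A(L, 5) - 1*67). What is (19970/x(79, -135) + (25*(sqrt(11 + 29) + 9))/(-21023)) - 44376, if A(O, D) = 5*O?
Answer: 136771096807/21023 - 50*sqrt(10)/21023 ≈ 6.5058e+6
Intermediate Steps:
x(L, C) = 1/(-67 + 5*L) (x(L, C) = 1/(5*L - 1*67) = 1/(5*L - 67) = 1/(-67 + 5*L))
(19970/x(79, -135) + (25*(sqrt(11 + 29) + 9))/(-21023)) - 44376 = (19970/(1/(-67 + 5*79)) + (25*(sqrt(11 + 29) + 9))/(-21023)) - 44376 = (19970/(1/(-67 + 395)) + (25*(sqrt(40) + 9))*(-1/21023)) - 44376 = (19970/(1/328) + (25*(2*sqrt(10) + 9))*(-1/21023)) - 44376 = (19970/(1/328) + (25*(9 + 2*sqrt(10)))*(-1/21023)) - 44376 = (19970*328 + (225 + 50*sqrt(10))*(-1/21023)) - 44376 = (6550160 + (-225/21023 - 50*sqrt(10)/21023)) - 44376 = (137704013455/21023 - 50*sqrt(10)/21023) - 44376 = 136771096807/21023 - 50*sqrt(10)/21023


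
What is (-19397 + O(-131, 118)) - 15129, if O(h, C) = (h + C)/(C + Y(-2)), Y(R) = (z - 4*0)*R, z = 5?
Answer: -3728821/108 ≈ -34526.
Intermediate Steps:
Y(R) = 5*R (Y(R) = (5 - 4*0)*R = (5 + 0)*R = 5*R)
O(h, C) = (C + h)/(-10 + C) (O(h, C) = (h + C)/(C + 5*(-2)) = (C + h)/(C - 10) = (C + h)/(-10 + C))
(-19397 + O(-131, 118)) - 15129 = (-19397 + (118 - 131)/(-10 + 118)) - 15129 = (-19397 - 13/108) - 15129 = -2094889/108 - 15129 = -3728821/108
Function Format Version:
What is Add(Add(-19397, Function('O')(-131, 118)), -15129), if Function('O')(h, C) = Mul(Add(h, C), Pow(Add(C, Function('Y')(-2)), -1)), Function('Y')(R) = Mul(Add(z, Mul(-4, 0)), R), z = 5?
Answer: Rational(-3728821, 108) ≈ -34526.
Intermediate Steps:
Function('Y')(R) = Mul(5, R) (Function('Y')(R) = Mul(Add(5, Mul(-4, 0)), R) = Mul(Add(5, 0), R) = Mul(5, R))
Function('O')(h, C) = Mul(Pow(Add(-10, C), -1), Add(C, h)) (Function('O')(h, C) = Mul(Add(h, C), Pow(Add(C, Mul(5, -2)), -1)) = Mul(Add(C, h), Pow(Add(C, -10), -1)) = Mul(Add(C, h), Pow(Add(-10, C), -1)) = Mul(Pow(Add(-10, C), -1), Add(C, h)))
Add(Add(-19397, Function('O')(-131, 118)), -15129) = Add(Add(-19397, Mul(Pow(Add(-10, 118), -1), Add(118, -131))), -15129) = Add(Add(-19397, Mul(Pow(108, -1), -13)), -15129) = Add(Add(-19397, Mul(Rational(1, 108), -13)), -15129) = Add(Add(-19397, Rational(-13, 108)), -15129) = Add(Rational(-2094889, 108), -15129) = Rational(-3728821, 108)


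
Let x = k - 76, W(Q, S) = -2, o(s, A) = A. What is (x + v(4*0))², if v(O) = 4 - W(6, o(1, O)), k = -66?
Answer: 18496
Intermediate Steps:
x = -142 (x = -66 - 76 = -142)
v(O) = 6 (v(O) = 4 - 1*(-2) = 4 + 2 = 6)
(x + v(4*0))² = (-142 + 6)² = (-136)² = 18496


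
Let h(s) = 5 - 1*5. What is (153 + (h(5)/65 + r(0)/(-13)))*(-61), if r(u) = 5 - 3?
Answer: -121207/13 ≈ -9323.6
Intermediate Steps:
h(s) = 0 (h(s) = 5 - 5 = 0)
r(u) = 2
(153 + (h(5)/65 + r(0)/(-13)))*(-61) = (153 + (0/65 + 2/(-13)))*(-61) = (153 + (0*(1/65) + 2*(-1/13)))*(-61) = (153 + (0 - 2/13))*(-61) = (153 - 2/13)*(-61) = (1987/13)*(-61) = -121207/13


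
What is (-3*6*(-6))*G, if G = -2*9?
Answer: -1944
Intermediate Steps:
G = -18
(-3*6*(-6))*G = (-3*6*(-6))*(-18) = -18*(-6)*(-18) = 108*(-18) = -1944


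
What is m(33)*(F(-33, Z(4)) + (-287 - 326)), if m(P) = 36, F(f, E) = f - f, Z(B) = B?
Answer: -22068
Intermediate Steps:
F(f, E) = 0
m(33)*(F(-33, Z(4)) + (-287 - 326)) = 36*(0 + (-287 - 326)) = 36*(0 - 613) = 36*(-613) = -22068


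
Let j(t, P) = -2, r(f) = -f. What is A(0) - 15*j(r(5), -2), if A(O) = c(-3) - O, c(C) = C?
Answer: 27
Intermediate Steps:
A(O) = -3 - O
A(0) - 15*j(r(5), -2) = (-3 - 1*0) - 15*(-2) = (-3 + 0) + 30 = -3 + 30 = 27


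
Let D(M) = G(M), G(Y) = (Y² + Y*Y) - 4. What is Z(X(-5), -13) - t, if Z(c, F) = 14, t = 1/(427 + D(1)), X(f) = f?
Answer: 5949/425 ≈ 13.998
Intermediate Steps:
G(Y) = -4 + 2*Y² (G(Y) = (Y² + Y²) - 4 = 2*Y² - 4 = -4 + 2*Y²)
D(M) = -4 + 2*M²
t = 1/425 (t = 1/(427 + (-4 + 2*1²)) = 1/(427 + (-4 + 2*1)) = 1/(427 + (-4 + 2)) = 1/(427 - 2) = 1/425 ≈ 0.0023529)
Z(X(-5), -13) - t = 14 - 1*1/425 = 14 - 1/425 = 5949/425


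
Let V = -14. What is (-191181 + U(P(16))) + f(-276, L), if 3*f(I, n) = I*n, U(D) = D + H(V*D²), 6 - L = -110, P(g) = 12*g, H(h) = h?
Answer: -717757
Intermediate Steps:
L = 116 (L = 6 - 1*(-110) = 6 + 110 = 116)
U(D) = D - 14*D²
f(I, n) = I*n/3 (f(I, n) = (I*n)/3 = I*n/3)
(-191181 + U(P(16))) + f(-276, L) = (-191181 + (12*16)*(1 - 168*16)) + (⅓)*(-276)*116 = (-191181 + 192*(1 - 14*192)) - 10672 = (-191181 + 192*(1 - 2688)) - 10672 = (-191181 + 192*(-2687)) - 10672 = (-191181 - 515904) - 10672 = -707085 - 10672 = -717757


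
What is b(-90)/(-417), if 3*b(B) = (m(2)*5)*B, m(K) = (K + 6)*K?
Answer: 800/139 ≈ 5.7554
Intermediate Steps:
m(K) = K*(6 + K) (m(K) = (6 + K)*K = K*(6 + K))
b(B) = 80*B/3 (b(B) = (((2*(6 + 2))*5)*B)/3 = (((2*8)*5)*B)/3 = ((16*5)*B)/3 = (80*B)/3 = 80*B/3)
b(-90)/(-417) = ((80/3)*(-90))/(-417) = -2400*(-1/417) = 800/139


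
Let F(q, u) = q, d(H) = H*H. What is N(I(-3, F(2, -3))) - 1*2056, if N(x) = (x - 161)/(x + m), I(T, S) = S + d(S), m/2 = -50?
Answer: -193109/94 ≈ -2054.4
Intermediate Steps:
m = -100 (m = 2*(-50) = -100)
d(H) = H**2
I(T, S) = S + S**2
N(x) = (-161 + x)/(-100 + x) (N(x) = (x - 161)/(x - 100) = (-161 + x)/(-100 + x))
N(I(-3, F(2, -3))) - 1*2056 = (-161 + 2*(1 + 2))/(-100 + 2*(1 + 2)) - 1*2056 = (-161 + 2*3)/(-100 + 2*3) - 2056 = (-161 + 6)/(-100 + 6) - 2056 = -155/(-94) - 2056 = -1/94*(-155) - 2056 = 155/94 - 2056 = -193109/94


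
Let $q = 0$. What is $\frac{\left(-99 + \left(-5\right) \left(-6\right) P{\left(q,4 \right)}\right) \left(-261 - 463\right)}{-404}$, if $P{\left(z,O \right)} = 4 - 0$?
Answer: $\frac{3801}{101} \approx 37.634$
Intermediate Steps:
$P{\left(z,O \right)} = 4$ ($P{\left(z,O \right)} = 4 + 0 = 4$)
$\frac{\left(-99 + \left(-5\right) \left(-6\right) P{\left(q,4 \right)}\right) \left(-261 - 463\right)}{-404} = \frac{\left(-99 + \left(-5\right) \left(-6\right) 4\right) \left(-261 - 463\right)}{-404} = \left(-99 + 30 \cdot 4\right) \left(-724\right) \left(- \frac{1}{404}\right) = \left(-99 + 120\right) \left(-724\right) \left(- \frac{1}{404}\right) = 21 \left(-724\right) \left(- \frac{1}{404}\right) = \left(-15204\right) \left(- \frac{1}{404}\right) = \frac{3801}{101}$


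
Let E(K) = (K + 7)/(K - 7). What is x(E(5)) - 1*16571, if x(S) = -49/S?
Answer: -99377/6 ≈ -16563.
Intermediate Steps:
E(K) = (7 + K)/(-7 + K)
x(E(5)) - 1*16571 = -49*(-7 + 5)/(7 + 5) - 1*16571 = -49/(12/(-2)) - 16571 = -49/((-½*12)) - 16571 = -49/(-6) - 16571 = -49*(-⅙) - 16571 = 49/6 - 16571 = -99377/6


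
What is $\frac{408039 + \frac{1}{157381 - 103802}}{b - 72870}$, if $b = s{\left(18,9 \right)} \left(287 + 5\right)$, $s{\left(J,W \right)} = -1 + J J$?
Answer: $\frac{10931160791}{574527617} \approx 19.026$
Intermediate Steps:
$s{\left(J,W \right)} = -1 + J^{2}$
$b = 94316$ ($b = \left(-1 + 18^{2}\right) \left(287 + 5\right) = \left(-1 + 324\right) 292 = 323 \cdot 292 = 94316$)
$\frac{408039 + \frac{1}{157381 - 103802}}{b - 72870} = \frac{408039 + \frac{1}{157381 - 103802}}{94316 - 72870} = \frac{408039 + \frac{1}{53579}}{21446} = \left(408039 + \frac{1}{53579}\right) \frac{1}{21446} = \frac{21862321582}{53579} \cdot \frac{1}{21446} = \frac{10931160791}{574527617}$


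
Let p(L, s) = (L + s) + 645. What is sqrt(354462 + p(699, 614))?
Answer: 2*sqrt(89105) ≈ 597.01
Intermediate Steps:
p(L, s) = 645 + L + s
sqrt(354462 + p(699, 614)) = sqrt(354462 + (645 + 699 + 614)) = sqrt(354462 + 1958) = sqrt(356420) = 2*sqrt(89105)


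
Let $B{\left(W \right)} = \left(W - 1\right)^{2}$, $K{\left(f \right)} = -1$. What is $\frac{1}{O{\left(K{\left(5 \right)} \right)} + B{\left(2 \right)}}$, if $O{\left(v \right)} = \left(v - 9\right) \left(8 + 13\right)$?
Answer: $- \frac{1}{209} \approx -0.0047847$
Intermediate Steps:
$O{\left(v \right)} = -189 + 21 v$ ($O{\left(v \right)} = \left(-9 + v\right) 21 = -189 + 21 v$)
$B{\left(W \right)} = \left(-1 + W\right)^{2}$
$\frac{1}{O{\left(K{\left(5 \right)} \right)} + B{\left(2 \right)}} = \frac{1}{\left(-189 + 21 \left(-1\right)\right) + \left(-1 + 2\right)^{2}} = \frac{1}{\left(-189 - 21\right) + 1^{2}} = \frac{1}{-210 + 1} = \frac{1}{-209} = - \frac{1}{209}$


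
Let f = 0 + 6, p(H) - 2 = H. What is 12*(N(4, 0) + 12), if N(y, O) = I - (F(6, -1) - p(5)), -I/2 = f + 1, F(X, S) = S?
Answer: 72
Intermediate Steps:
p(H) = 2 + H
f = 6
I = -14 (I = -2*(6 + 1) = -2*7 = -14)
N(y, O) = -6 (N(y, O) = -14 - (-1 - (2 + 5)) = -14 - (-1 - 1*7) = -14 - (-1 - 7) = -14 - 1*(-8) = -14 + 8 = -6)
12*(N(4, 0) + 12) = 12*(-6 + 12) = 12*6 = 72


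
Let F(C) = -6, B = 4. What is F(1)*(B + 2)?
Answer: -36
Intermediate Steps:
F(1)*(B + 2) = -6*(4 + 2) = -6*6 = -36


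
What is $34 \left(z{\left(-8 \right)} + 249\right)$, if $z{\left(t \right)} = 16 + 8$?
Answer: $9282$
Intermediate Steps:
$z{\left(t \right)} = 24$
$34 \left(z{\left(-8 \right)} + 249\right) = 34 \left(24 + 249\right) = 34 \cdot 273 = 9282$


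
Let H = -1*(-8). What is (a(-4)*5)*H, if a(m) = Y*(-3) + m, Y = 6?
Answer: -880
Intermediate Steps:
H = 8
a(m) = -18 + m (a(m) = 6*(-3) + m = -18 + m)
(a(-4)*5)*H = ((-18 - 4)*5)*8 = -22*5*8 = -110*8 = -880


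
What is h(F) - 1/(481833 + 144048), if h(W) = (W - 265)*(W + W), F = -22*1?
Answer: 7903625267/625881 ≈ 12628.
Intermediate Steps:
F = -22
h(W) = 2*W*(-265 + W) (h(W) = (-265 + W)*(2*W) = 2*W*(-265 + W))
h(F) - 1/(481833 + 144048) = 2*(-22)*(-265 - 22) - 1/(481833 + 144048) = 2*(-22)*(-287) - 1/625881 = 12628 - 1*1/625881 = 12628 - 1/625881 = 7903625267/625881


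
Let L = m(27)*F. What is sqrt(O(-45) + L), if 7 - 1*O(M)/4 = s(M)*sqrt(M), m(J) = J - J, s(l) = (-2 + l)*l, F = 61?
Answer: 2*sqrt(7 - 6345*I*sqrt(5)) ≈ 168.49 - 168.41*I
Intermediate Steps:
s(l) = l*(-2 + l)
m(J) = 0
O(M) = 28 - 4*M**(3/2)*(-2 + M) (O(M) = 28 - 4*M*(-2 + M)*sqrt(M) = 28 - 4*M**(3/2)*(-2 + M))
L = 0 (L = 0*61 = 0)
sqrt(O(-45) + L) = sqrt((28 + 4*(-45)**(3/2)*(2 - 1*(-45))) + 0) = sqrt((28 + 4*(-135*I*sqrt(5))*(2 + 45)) + 0) = sqrt((28 + 4*(-135*I*sqrt(5))*47) + 0) = sqrt((28 - 25380*I*sqrt(5)) + 0) = sqrt(28 - 25380*I*sqrt(5))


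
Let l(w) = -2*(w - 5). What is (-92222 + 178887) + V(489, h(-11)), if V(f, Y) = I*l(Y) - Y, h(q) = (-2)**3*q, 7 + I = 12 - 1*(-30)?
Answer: 80767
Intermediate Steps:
l(w) = 10 - 2*w (l(w) = -2*(-5 + w) = 10 - 2*w)
I = 35 (I = -7 + (12 - 1*(-30)) = -7 + (12 + 30) = -7 + 42 = 35)
h(q) = -8*q
V(f, Y) = 350 - 71*Y (V(f, Y) = 35*(10 - 2*Y) - Y = (350 - 70*Y) - Y = 350 - 71*Y)
(-92222 + 178887) + V(489, h(-11)) = (-92222 + 178887) + (350 - (-568)*(-11)) = 86665 + (350 - 71*88) = 86665 + (350 - 6248) = 86665 - 5898 = 80767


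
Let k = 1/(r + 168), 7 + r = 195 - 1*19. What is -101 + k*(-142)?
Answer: -34179/337 ≈ -101.42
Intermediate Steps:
r = 169 (r = -7 + (195 - 1*19) = -7 + (195 - 19) = -7 + 176 = 169)
k = 1/337 (k = 1/(169 + 168) = 1/337 ≈ 0.0029674)
-101 + k*(-142) = -101 + (1/337)*(-142) = -101 - 142/337 = -34179/337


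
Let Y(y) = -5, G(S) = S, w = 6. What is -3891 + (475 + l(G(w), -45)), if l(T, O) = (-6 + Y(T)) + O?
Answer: -3472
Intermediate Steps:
l(T, O) = -11 + O (l(T, O) = (-6 - 5) + O = -11 + O)
-3891 + (475 + l(G(w), -45)) = -3891 + (475 + (-11 - 45)) = -3891 + (475 - 56) = -3891 + 419 = -3472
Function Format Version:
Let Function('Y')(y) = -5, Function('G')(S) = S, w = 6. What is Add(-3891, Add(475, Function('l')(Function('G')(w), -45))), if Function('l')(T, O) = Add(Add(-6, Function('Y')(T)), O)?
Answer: -3472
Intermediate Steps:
Function('l')(T, O) = Add(-11, O) (Function('l')(T, O) = Add(Add(-6, -5), O) = Add(-11, O))
Add(-3891, Add(475, Function('l')(Function('G')(w), -45))) = Add(-3891, Add(475, Add(-11, -45))) = Add(-3891, Add(475, -56)) = Add(-3891, 419) = -3472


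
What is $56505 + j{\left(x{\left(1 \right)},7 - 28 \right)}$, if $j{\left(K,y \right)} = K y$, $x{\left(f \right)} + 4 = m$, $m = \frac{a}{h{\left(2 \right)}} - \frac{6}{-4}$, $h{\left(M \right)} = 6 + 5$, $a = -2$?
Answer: $\frac{1244349}{22} \approx 56561.0$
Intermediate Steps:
$h{\left(M \right)} = 11$
$m = \frac{29}{22}$ ($m = - \frac{2}{11} - \frac{6}{-4} = \left(-2\right) \frac{1}{11} - - \frac{3}{2} = - \frac{2}{11} + \frac{3}{2} = \frac{29}{22} \approx 1.3182$)
$x{\left(f \right)} = - \frac{59}{22}$ ($x{\left(f \right)} = -4 + \frac{29}{22} = - \frac{59}{22}$)
$56505 + j{\left(x{\left(1 \right)},7 - 28 \right)} = 56505 - \frac{59 \left(7 - 28\right)}{22} = 56505 - - \frac{1239}{22} = 56505 + \frac{1239}{22} = \frac{1244349}{22}$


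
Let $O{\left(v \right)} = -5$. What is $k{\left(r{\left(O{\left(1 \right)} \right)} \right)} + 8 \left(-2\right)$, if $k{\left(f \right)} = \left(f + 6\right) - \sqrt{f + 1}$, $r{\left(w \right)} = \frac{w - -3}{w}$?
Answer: $- \frac{48}{5} - \frac{\sqrt{35}}{5} \approx -10.783$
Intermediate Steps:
$r{\left(w \right)} = \frac{3 + w}{w}$ ($r{\left(w \right)} = \frac{w + 3}{w} = \frac{3 + w}{w}$)
$k{\left(f \right)} = 6 + f - \sqrt{1 + f}$ ($k{\left(f \right)} = \left(6 + f\right) - \sqrt{1 + f} = 6 + f - \sqrt{1 + f}$)
$k{\left(r{\left(O{\left(1 \right)} \right)} \right)} + 8 \left(-2\right) = \left(6 + \frac{3 - 5}{-5} - \sqrt{1 + \frac{3 - 5}{-5}}\right) + 8 \left(-2\right) = \left(6 - - \frac{2}{5} - \sqrt{1 - - \frac{2}{5}}\right) - 16 = \left(6 + \frac{2}{5} - \sqrt{1 + \frac{2}{5}}\right) - 16 = \left(6 + \frac{2}{5} - \sqrt{\frac{7}{5}}\right) - 16 = \left(6 + \frac{2}{5} - \frac{\sqrt{35}}{5}\right) - 16 = \left(\frac{32}{5} - \frac{\sqrt{35}}{5}\right) - 16 = - \frac{48}{5} - \frac{\sqrt{35}}{5}$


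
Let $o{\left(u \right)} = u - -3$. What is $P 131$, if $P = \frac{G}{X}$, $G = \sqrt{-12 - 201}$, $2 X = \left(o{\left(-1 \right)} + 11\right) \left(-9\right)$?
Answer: $- \frac{262 i \sqrt{213}}{117} \approx - 32.682 i$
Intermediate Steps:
$o{\left(u \right)} = 3 + u$ ($o{\left(u \right)} = u + 3 = 3 + u$)
$X = - \frac{117}{2}$ ($X = \frac{\left(\left(3 - 1\right) + 11\right) \left(-9\right)}{2} = \frac{\left(2 + 11\right) \left(-9\right)}{2} = \frac{13 \left(-9\right)}{2} = \frac{1}{2} \left(-117\right) = - \frac{117}{2} \approx -58.5$)
$G = i \sqrt{213}$ ($G = \sqrt{-213} = i \sqrt{213} \approx 14.595 i$)
$P = - \frac{2 i \sqrt{213}}{117}$ ($P = \frac{i \sqrt{213}}{- \frac{117}{2}} = i \sqrt{213} \left(- \frac{2}{117}\right) = - \frac{2 i \sqrt{213}}{117} \approx - 0.24948 i$)
$P 131 = - \frac{2 i \sqrt{213}}{117} \cdot 131 = - \frac{262 i \sqrt{213}}{117}$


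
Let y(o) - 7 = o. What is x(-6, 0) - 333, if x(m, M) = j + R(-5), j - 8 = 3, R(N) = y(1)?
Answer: -314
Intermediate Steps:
y(o) = 7 + o
R(N) = 8 (R(N) = 7 + 1 = 8)
j = 11 (j = 8 + 3 = 11)
x(m, M) = 19 (x(m, M) = 11 + 8 = 19)
x(-6, 0) - 333 = 19 - 333 = -314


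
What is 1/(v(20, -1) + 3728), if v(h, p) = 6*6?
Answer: 1/3764 ≈ 0.00026567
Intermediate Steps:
v(h, p) = 36
1/(v(20, -1) + 3728) = 1/(36 + 3728) = 1/3764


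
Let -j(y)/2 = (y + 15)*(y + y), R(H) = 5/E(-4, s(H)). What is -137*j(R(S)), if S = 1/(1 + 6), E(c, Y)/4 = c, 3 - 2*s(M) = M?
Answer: -160975/64 ≈ -2515.2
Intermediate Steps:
s(M) = 3/2 - M/2
E(c, Y) = 4*c
S = ⅐ (S = 1/7 = ⅐ ≈ 0.14286)
R(H) = -5/16 (R(H) = 5/((4*(-4))) = 5/(-16) = 5*(-1/16) = -5/16)
j(y) = -4*y*(15 + y) (j(y) = -2*(y + 15)*(y + y) = -2*(15 + y)*2*y = -4*y*(15 + y))
-137*j(R(S)) = -(-548)*(-5)*(15 - 5/16)/16 = -(-548)*(-5)*235/(16*16) = -137*1175/64 = -160975/64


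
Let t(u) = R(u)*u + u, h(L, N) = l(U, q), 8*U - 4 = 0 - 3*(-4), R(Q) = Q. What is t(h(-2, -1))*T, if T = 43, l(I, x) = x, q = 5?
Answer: 1290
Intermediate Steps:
U = 2 (U = ½ + (0 - 3*(-4))/8 = ½ + (0 + 12)/8 = ½ + (⅛)*12 = ½ + 3/2 = 2)
h(L, N) = 5
t(u) = u + u² (t(u) = u*u + u = u² + u = u + u²)
t(h(-2, -1))*T = (5*(1 + 5))*43 = (5*6)*43 = 30*43 = 1290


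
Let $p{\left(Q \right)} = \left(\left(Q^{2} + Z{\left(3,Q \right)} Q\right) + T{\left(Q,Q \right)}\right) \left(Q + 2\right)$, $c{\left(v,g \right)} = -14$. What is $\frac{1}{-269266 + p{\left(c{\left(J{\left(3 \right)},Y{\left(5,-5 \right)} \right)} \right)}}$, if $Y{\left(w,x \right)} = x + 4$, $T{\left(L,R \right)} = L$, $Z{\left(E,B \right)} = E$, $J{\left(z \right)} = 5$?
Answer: $- \frac{1}{270946} \approx -3.6908 \cdot 10^{-6}$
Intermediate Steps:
$Y{\left(w,x \right)} = 4 + x$
$p{\left(Q \right)} = \left(2 + Q\right) \left(Q^{2} + 4 Q\right)$ ($p{\left(Q \right)} = \left(\left(Q^{2} + 3 Q\right) + Q\right) \left(Q + 2\right) = \left(Q^{2} + 4 Q\right) \left(2 + Q\right) = \left(2 + Q\right) \left(Q^{2} + 4 Q\right)$)
$\frac{1}{-269266 + p{\left(c{\left(J{\left(3 \right)},Y{\left(5,-5 \right)} \right)} \right)}} = \frac{1}{-269266 - 14 \left(8 + \left(-14\right)^{2} + 6 \left(-14\right)\right)} = \frac{1}{-269266 - 14 \left(8 + 196 - 84\right)} = \frac{1}{-269266 - 1680} = \frac{1}{-270946} = - \frac{1}{270946}$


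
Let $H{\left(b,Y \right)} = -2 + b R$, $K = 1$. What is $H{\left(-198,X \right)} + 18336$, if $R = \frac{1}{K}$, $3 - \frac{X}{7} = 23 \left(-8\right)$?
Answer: $18136$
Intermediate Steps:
$X = 1309$ ($X = 21 - 7 \cdot 23 \left(-8\right) = 21 - -1288 = 21 + 1288 = 1309$)
$R = 1$ ($R = 1^{-1} = 1$)
$H{\left(b,Y \right)} = -2 + b$ ($H{\left(b,Y \right)} = -2 + b 1 = -2 + b$)
$H{\left(-198,X \right)} + 18336 = \left(-2 - 198\right) + 18336 = -200 + 18336 = 18136$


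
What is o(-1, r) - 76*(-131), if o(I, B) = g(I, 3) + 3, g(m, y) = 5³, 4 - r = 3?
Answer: 10084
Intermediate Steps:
r = 1 (r = 4 - 1*3 = 4 - 3 = 1)
g(m, y) = 125
o(I, B) = 128 (o(I, B) = 125 + 3 = 128)
o(-1, r) - 76*(-131) = 128 - 76*(-131) = 128 + 9956 = 10084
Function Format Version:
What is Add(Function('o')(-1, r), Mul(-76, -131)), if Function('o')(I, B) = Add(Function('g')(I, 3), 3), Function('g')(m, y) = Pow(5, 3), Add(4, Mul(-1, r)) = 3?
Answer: 10084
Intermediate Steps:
r = 1 (r = Add(4, Mul(-1, 3)) = Add(4, -3) = 1)
Function('g')(m, y) = 125
Function('o')(I, B) = 128 (Function('o')(I, B) = Add(125, 3) = 128)
Add(Function('o')(-1, r), Mul(-76, -131)) = Add(128, Mul(-76, -131)) = Add(128, 9956) = 10084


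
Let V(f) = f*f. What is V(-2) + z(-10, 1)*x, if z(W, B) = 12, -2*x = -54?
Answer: 328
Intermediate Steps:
x = 27 (x = -½*(-54) = 27)
V(f) = f²
V(-2) + z(-10, 1)*x = (-2)² + 12*27 = 4 + 324 = 328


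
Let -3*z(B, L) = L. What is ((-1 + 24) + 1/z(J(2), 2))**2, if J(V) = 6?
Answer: 1849/4 ≈ 462.25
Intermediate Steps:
z(B, L) = -L/3
((-1 + 24) + 1/z(J(2), 2))**2 = ((-1 + 24) + 1/(-1/3*2))**2 = (23 + 1/(-2/3))**2 = (23 - 3/2)**2 = (43/2)**2 = 1849/4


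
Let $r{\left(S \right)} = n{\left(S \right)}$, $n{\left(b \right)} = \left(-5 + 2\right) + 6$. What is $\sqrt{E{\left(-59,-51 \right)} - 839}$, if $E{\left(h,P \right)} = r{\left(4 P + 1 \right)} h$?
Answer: $2 i \sqrt{254} \approx 31.875 i$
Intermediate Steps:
$n{\left(b \right)} = 3$ ($n{\left(b \right)} = -3 + 6 = 3$)
$r{\left(S \right)} = 3$
$E{\left(h,P \right)} = 3 h$
$\sqrt{E{\left(-59,-51 \right)} - 839} = \sqrt{3 \left(-59\right) - 839} = \sqrt{-177 - 839} = \sqrt{-1016} = 2 i \sqrt{254}$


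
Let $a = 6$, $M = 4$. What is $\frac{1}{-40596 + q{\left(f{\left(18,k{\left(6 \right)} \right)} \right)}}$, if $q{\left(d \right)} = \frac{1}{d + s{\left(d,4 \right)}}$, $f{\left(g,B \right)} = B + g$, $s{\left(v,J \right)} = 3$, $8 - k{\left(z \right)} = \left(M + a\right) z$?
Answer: $- \frac{31}{1258477} \approx -2.4633 \cdot 10^{-5}$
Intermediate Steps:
$k{\left(z \right)} = 8 - 10 z$ ($k{\left(z \right)} = 8 - \left(4 + 6\right) z = 8 - 10 z$)
$q{\left(d \right)} = \frac{1}{3 + d}$ ($q{\left(d \right)} = \frac{1}{d + 3} = \frac{1}{3 + d}$)
$\frac{1}{-40596 + q{\left(f{\left(18,k{\left(6 \right)} \right)} \right)}} = \frac{1}{-40596 + \frac{1}{3 + \left(\left(8 - 60\right) + 18\right)}} = \frac{1}{-40596 + \frac{1}{3 + \left(-52 + 18\right)}} = \frac{1}{-40596 + \frac{1}{3 - 34}} = \frac{1}{-40596 + \frac{1}{-31}} = \frac{1}{-40596 - \frac{1}{31}} = \frac{1}{- \frac{1258477}{31}} = - \frac{31}{1258477}$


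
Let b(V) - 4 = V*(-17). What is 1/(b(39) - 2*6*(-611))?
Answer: 1/6673 ≈ 0.00014986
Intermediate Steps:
b(V) = 4 - 17*V (b(V) = 4 + V*(-17) = 4 - 17*V)
1/(b(39) - 2*6*(-611)) = 1/((4 - 17*39) - 2*6*(-611)) = 1/((4 - 663) - 12*(-611)) = 1/(-659 + 7332) = 1/6673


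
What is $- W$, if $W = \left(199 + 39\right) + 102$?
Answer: $-340$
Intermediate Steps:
$W = 340$ ($W = 238 + 102 = 340$)
$- W = \left(-1\right) 340 = -340$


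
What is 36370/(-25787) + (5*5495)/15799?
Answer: 19126885/58201259 ≈ 0.32863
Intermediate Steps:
36370/(-25787) + (5*5495)/15799 = 36370*(-1/25787) + 27475*(1/15799) = -36370/25787 + 3925/2257 = 19126885/58201259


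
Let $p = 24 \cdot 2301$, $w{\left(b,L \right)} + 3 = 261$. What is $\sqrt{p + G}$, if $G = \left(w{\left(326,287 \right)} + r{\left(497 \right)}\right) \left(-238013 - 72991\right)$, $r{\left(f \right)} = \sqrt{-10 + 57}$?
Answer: $6 \sqrt{-2227328 - 8639 \sqrt{47}} \approx 9072.8 i$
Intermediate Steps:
$w{\left(b,L \right)} = 258$ ($w{\left(b,L \right)} = -3 + 261 = 258$)
$r{\left(f \right)} = \sqrt{47}$
$G = -80239032 - 311004 \sqrt{47}$ ($G = \left(258 + \sqrt{47}\right) \left(-238013 - 72991\right) = \left(258 + \sqrt{47}\right) \left(-311004\right) = -80239032 - 311004 \sqrt{47} \approx -8.2371 \cdot 10^{7}$)
$p = 55224$
$\sqrt{p + G} = \sqrt{55224 - \left(80239032 + 311004 \sqrt{47}\right)} = \sqrt{-80183808 - 311004 \sqrt{47}}$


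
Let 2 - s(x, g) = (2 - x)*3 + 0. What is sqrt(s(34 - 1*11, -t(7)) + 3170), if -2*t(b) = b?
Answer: sqrt(3235) ≈ 56.877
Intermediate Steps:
t(b) = -b/2
s(x, g) = -4 + 3*x (s(x, g) = 2 - ((2 - x)*3 + 0) = 2 - ((6 - 3*x) + 0) = 2 - (6 - 3*x) = 2 + (-6 + 3*x) = -4 + 3*x)
sqrt(s(34 - 1*11, -t(7)) + 3170) = sqrt((-4 + 3*(34 - 1*11)) + 3170) = sqrt((-4 + 3*(34 - 11)) + 3170) = sqrt((-4 + 3*23) + 3170) = sqrt((-4 + 69) + 3170) = sqrt(65 + 3170) = sqrt(3235)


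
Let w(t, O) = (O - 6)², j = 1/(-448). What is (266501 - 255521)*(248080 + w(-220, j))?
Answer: 136695177967545/50176 ≈ 2.7243e+9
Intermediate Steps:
j = -1/448 ≈ -0.0022321
w(t, O) = (-6 + O)²
(266501 - 255521)*(248080 + w(-220, j)) = (266501 - 255521)*(248080 + (-6 - 1/448)²) = 10980*(248080 + (-2689/448)²) = 10980*(248080 + 7230721/200704) = 10980*(49797879041/200704) = 136695177967545/50176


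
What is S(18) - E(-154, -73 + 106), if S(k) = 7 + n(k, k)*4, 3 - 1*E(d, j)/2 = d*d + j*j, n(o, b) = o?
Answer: 49683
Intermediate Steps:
E(d, j) = 6 - 2*d² - 2*j² (E(d, j) = 6 - 2*(d*d + j*j) = 6 - 2*(d² + j²) = 6 + (-2*d² - 2*j²) = 6 - 2*d² - 2*j²)
S(k) = 7 + 4*k (S(k) = 7 + k*4 = 7 + 4*k)
S(18) - E(-154, -73 + 106) = (7 + 4*18) - (6 - 2*(-154)² - 2*(-73 + 106)²) = (7 + 72) - (6 - 2*23716 - 2*33²) = 79 - (6 - 47432 - 2*1089) = 79 - (6 - 47432 - 2178) = 79 - 1*(-49604) = 79 + 49604 = 49683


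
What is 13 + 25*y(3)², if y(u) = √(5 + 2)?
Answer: 188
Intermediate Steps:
y(u) = √7
13 + 25*y(3)² = 13 + 25*(√7)² = 13 + 25*7 = 13 + 175 = 188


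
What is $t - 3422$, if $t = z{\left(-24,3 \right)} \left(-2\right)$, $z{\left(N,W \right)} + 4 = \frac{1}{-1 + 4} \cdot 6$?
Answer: $-3418$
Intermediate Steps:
$z{\left(N,W \right)} = -2$ ($z{\left(N,W \right)} = -4 + \frac{1}{-1 + 4} \cdot 6 = -4 + \frac{1}{3} \cdot 6 = -4 + 2 = -2$)
$t = 4$ ($t = \left(-2\right) \left(-2\right) = 4$)
$t - 3422 = 4 - 3422 = -3418$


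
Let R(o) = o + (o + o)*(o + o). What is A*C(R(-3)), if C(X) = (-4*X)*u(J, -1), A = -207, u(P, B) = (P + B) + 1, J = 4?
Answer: 109296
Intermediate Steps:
u(P, B) = 1 + B + P (u(P, B) = (B + P) + 1 = 1 + B + P)
R(o) = o + 4*o² (R(o) = o + (2*o)*(2*o) = o + 4*o²)
C(X) = -16*X (C(X) = (-4*X)*(1 - 1 + 4) = -4*X*4 = -16*X)
A*C(R(-3)) = -(-3312)*(-3*(1 + 4*(-3))) = -(-3312)*(-3*(1 - 12)) = -(-3312)*(-3*(-11)) = -(-3312)*33 = -207*(-528) = 109296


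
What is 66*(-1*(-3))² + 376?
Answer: 970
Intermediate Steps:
66*(-1*(-3))² + 376 = 66*3² + 376 = 66*9 + 376 = 594 + 376 = 970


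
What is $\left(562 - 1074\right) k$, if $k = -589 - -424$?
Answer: $84480$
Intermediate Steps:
$k = -165$ ($k = -589 + 424 = -165$)
$\left(562 - 1074\right) k = \left(562 - 1074\right) \left(-165\right) = \left(-512\right) \left(-165\right) = 84480$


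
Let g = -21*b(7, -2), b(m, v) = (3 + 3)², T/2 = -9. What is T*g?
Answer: 13608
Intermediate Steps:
T = -18 (T = 2*(-9) = -18)
b(m, v) = 36 (b(m, v) = 6² = 36)
g = -756 (g = -21*36 = -756)
T*g = -18*(-756) = 13608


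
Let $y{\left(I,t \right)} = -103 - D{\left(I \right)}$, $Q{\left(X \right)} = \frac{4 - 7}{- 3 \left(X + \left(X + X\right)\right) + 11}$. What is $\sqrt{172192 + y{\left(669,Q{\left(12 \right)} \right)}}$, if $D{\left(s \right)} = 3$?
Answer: $\sqrt{172086} \approx 414.83$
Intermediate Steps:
$Q{\left(X \right)} = - \frac{3}{11 - 9 X}$ ($Q{\left(X \right)} = - \frac{3}{- 3 \left(X + 2 X\right) + 11} = - \frac{3}{- 3 \cdot 3 X + 11} = - \frac{3}{- 9 X + 11} = - \frac{3}{11 - 9 X}$)
$y{\left(I,t \right)} = -106$ ($y{\left(I,t \right)} = -103 - 3 = -106$)
$\sqrt{172192 + y{\left(669,Q{\left(12 \right)} \right)}} = \sqrt{172192 - 106} = \sqrt{172086}$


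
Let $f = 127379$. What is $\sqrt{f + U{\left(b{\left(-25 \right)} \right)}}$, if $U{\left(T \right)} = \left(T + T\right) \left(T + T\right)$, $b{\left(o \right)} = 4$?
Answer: $\sqrt{127443} \approx 356.99$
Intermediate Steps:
$U{\left(T \right)} = 4 T^{2}$ ($U{\left(T \right)} = 2 T 2 T = 4 T^{2}$)
$\sqrt{f + U{\left(b{\left(-25 \right)} \right)}} = \sqrt{127379 + 4 \cdot 4^{2}} = \sqrt{127379 + 4 \cdot 16} = \sqrt{127379 + 64} = \sqrt{127443}$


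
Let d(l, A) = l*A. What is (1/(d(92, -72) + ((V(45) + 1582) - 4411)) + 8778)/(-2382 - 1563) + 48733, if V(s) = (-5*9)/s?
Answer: 1817464442779/37296030 ≈ 48731.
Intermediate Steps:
V(s) = -45/s
d(l, A) = A*l
(1/(d(92, -72) + ((V(45) + 1582) - 4411)) + 8778)/(-2382 - 1563) + 48733 = (1/(-72*92 + ((-45/45 + 1582) - 4411)) + 8778)/(-2382 - 1563) + 48733 = (1/(-6624 + ((-45*1/45 + 1582) - 4411)) + 8778)/(-3945) + 48733 = (1/(-6624 + ((-1 + 1582) - 4411)) + 8778)*(-1/3945) + 48733 = (1/(-6624 + (1581 - 4411)) + 8778)*(-1/3945) + 48733 = (1/(-6624 - 2830) + 8778)*(-1/3945) + 48733 = (1/(-9454) + 8778)*(-1/3945) + 48733 = (-1/9454 + 8778)*(-1/3945) + 48733 = (82987211/9454)*(-1/3945) + 48733 = -82987211/37296030 + 48733 = 1817464442779/37296030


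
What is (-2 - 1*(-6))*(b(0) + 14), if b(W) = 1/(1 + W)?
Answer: 60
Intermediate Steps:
(-2 - 1*(-6))*(b(0) + 14) = (-2 - 1*(-6))*(1/(1 + 0) + 14) = (-2 + 6)*(1/1 + 14) = 4*(1 + 14) = 4*15 = 60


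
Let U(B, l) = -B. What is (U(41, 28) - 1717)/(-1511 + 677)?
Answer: 293/139 ≈ 2.1079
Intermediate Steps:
(U(41, 28) - 1717)/(-1511 + 677) = (-1*41 - 1717)/(-1511 + 677) = (-41 - 1717)/(-834) = -1758*(-1/834) = 293/139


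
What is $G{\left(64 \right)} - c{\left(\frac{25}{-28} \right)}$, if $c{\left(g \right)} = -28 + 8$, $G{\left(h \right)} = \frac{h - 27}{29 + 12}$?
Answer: $\frac{857}{41} \approx 20.902$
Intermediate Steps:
$G{\left(h \right)} = - \frac{27}{41} + \frac{h}{41}$ ($G{\left(h \right)} = \frac{-27 + h}{41} = \left(-27 + h\right) \frac{1}{41} = - \frac{27}{41} + \frac{h}{41}$)
$c{\left(g \right)} = -20$
$G{\left(64 \right)} - c{\left(\frac{25}{-28} \right)} = \left(- \frac{27}{41} + \frac{1}{41} \cdot 64\right) - -20 = \left(- \frac{27}{41} + \frac{64}{41}\right) + 20 = \frac{37}{41} + 20 = \frac{857}{41}$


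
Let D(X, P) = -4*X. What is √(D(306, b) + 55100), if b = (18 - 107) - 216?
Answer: 2*√13469 ≈ 232.11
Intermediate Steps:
b = -305 (b = -89 - 216 = -305)
√(D(306, b) + 55100) = √(-4*306 + 55100) = √(-1224 + 55100) = √53876 = 2*√13469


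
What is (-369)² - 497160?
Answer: -360999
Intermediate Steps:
(-369)² - 497160 = 136161 - 497160 = -360999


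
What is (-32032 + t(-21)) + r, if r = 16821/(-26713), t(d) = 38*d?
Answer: -877004611/26713 ≈ -32831.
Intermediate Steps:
r = -16821/26713 (r = 16821*(-1/26713) = -16821/26713 ≈ -0.62969)
(-32032 + t(-21)) + r = (-32032 + 38*(-21)) - 16821/26713 = (-32032 - 798) - 16821/26713 = -32830 - 16821/26713 = -877004611/26713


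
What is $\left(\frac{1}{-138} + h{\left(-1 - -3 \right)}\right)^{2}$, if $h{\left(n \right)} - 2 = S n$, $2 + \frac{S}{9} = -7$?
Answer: $\frac{487570561}{19044} \approx 25602.0$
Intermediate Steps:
$S = -81$ ($S = -18 + 9 \left(-7\right) = -18 - 63 = -81$)
$h{\left(n \right)} = 2 - 81 n$
$\left(\frac{1}{-138} + h{\left(-1 - -3 \right)}\right)^{2} = \left(\frac{1}{-138} + \left(2 - 81 \left(-1 - -3\right)\right)\right)^{2} = \left(- \frac{1}{138} + \left(2 - 81 \left(-1 + 3\right)\right)\right)^{2} = \left(- \frac{1}{138} + \left(2 - 162\right)\right)^{2} = \left(- \frac{1}{138} - 160\right)^{2} = \left(- \frac{22081}{138}\right)^{2} = \frac{487570561}{19044}$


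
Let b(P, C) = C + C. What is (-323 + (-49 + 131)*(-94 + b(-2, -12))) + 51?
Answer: -9948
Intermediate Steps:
b(P, C) = 2*C
(-323 + (-49 + 131)*(-94 + b(-2, -12))) + 51 = (-323 + (-49 + 131)*(-94 + 2*(-12))) + 51 = (-323 + 82*(-94 - 24)) + 51 = (-323 + 82*(-118)) + 51 = (-323 - 9676) + 51 = -9999 + 51 = -9948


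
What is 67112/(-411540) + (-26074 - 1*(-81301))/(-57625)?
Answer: -1329772429/1185749625 ≈ -1.1215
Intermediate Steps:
67112/(-411540) + (-26074 - 1*(-81301))/(-57625) = 67112*(-1/411540) + (-26074 + 81301)*(-1/57625) = -16778/102885 + 55227*(-1/57625) = -16778/102885 - 55227/57625 = -1329772429/1185749625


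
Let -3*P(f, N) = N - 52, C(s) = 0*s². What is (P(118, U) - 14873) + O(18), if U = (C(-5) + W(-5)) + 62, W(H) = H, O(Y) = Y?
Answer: -44570/3 ≈ -14857.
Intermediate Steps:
C(s) = 0
U = 57 (U = (0 - 5) + 62 = -5 + 62 = 57)
P(f, N) = 52/3 - N/3 (P(f, N) = -(N - 52)/3 = -(-52 + N)/3 = 52/3 - N/3)
(P(118, U) - 14873) + O(18) = ((52/3 - ⅓*57) - 14873) + 18 = ((52/3 - 19) - 14873) + 18 = (-5/3 - 14873) + 18 = -44624/3 + 18 = -44570/3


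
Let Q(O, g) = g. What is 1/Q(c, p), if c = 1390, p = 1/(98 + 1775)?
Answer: 1873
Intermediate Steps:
p = 1/1873 ≈ 0.00053390
1/Q(c, p) = 1/(1/1873) = 1873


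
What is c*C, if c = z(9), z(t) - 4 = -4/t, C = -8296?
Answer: -265472/9 ≈ -29497.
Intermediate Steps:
z(t) = 4 - 4/t
c = 32/9 (c = 4 - 4/9 = 32/9 ≈ 3.5556)
c*C = (32/9)*(-8296) = -265472/9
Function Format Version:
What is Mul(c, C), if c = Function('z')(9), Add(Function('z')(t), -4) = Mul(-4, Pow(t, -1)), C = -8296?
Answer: Rational(-265472, 9) ≈ -29497.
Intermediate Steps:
Function('z')(t) = Add(4, Mul(-4, Pow(t, -1)))
c = Rational(32, 9) (c = Add(4, Mul(-4, Pow(9, -1))) = Add(4, Mul(-4, Rational(1, 9))) = Add(4, Rational(-4, 9)) = Rational(32, 9) ≈ 3.5556)
Mul(c, C) = Mul(Rational(32, 9), -8296) = Rational(-265472, 9)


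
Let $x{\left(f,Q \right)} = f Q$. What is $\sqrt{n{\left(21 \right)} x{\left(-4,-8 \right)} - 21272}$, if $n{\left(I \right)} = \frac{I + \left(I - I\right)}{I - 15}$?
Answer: $46 i \sqrt{10} \approx 145.46 i$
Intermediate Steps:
$n{\left(I \right)} = \frac{I}{-15 + I}$ ($n{\left(I \right)} = \frac{I + 0}{-15 + I} = \frac{I}{-15 + I}$)
$x{\left(f,Q \right)} = Q f$
$\sqrt{n{\left(21 \right)} x{\left(-4,-8 \right)} - 21272} = \sqrt{\frac{21}{-15 + 21} \left(\left(-8\right) \left(-4\right)\right) - 21272} = \sqrt{\frac{21}{6} \cdot 32 - 21272} = \sqrt{21 \cdot \frac{1}{6} \cdot 32 - 21272} = \sqrt{\frac{7}{2} \cdot 32 - 21272} = \sqrt{112 - 21272} = \sqrt{-21160} = 46 i \sqrt{10}$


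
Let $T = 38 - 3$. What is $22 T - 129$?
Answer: $641$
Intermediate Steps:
$T = 35$
$22 T - 129 = 22 \cdot 35 - 129 = 770 - 129 = 641$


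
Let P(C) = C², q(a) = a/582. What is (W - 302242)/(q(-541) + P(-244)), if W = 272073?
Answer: -17558358/34649411 ≈ -0.50674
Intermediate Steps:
q(a) = a/582 (q(a) = a*(1/582) = a/582)
(W - 302242)/(q(-541) + P(-244)) = (272073 - 302242)/((1/582)*(-541) + (-244)²) = -30169/(-541/582 + 59536) = -30169/34649411/582 = -30169*582/34649411 = -17558358/34649411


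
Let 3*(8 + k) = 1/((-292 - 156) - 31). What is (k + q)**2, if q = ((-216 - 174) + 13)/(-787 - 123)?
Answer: 582347555689/10118348100 ≈ 57.554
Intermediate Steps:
k = -11497/1437 (k = -8 + 1/(3*((-292 - 156) - 31)) = -8 + 1/(3*(-448 - 31)) = -8 + (1/3)/(-479) = -8 + (1/3)*(-1/479) = -8 - 1/1437 = -11497/1437 ≈ -8.0007)
q = 29/70 (q = (-390 + 13)/(-910) = -377*(-1/910) = 29/70 ≈ 0.41429)
(k + q)**2 = (-11497/1437 + 29/70)**2 = (-763117/100590)**2 = 582347555689/10118348100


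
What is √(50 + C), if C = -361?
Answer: I*√311 ≈ 17.635*I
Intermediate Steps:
√(50 + C) = √(50 - 361) = √(-311) = I*√311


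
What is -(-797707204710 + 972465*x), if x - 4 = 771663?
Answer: 47288055555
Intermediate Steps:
x = 771667 (x = 4 + 771663 = 771667)
-(-797707204710 + 972465*x) = -972465/(1/(-820294 + 771667)) = -972465/(1/(-48627)) = -972465/(-1/48627) = -972465*(-48627) = 47288055555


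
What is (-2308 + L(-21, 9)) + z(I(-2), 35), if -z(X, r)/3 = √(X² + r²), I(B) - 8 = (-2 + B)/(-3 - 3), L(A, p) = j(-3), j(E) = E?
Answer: -2311 - √11701 ≈ -2419.2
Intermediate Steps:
L(A, p) = -3
I(B) = 25/3 - B/6 (I(B) = 8 + (-2 + B)/(-3 - 3) = 8 + (-2 + B)/(-6) = 8 + (-2 + B)*(-⅙) = 8 + (⅓ - B/6) = 25/3 - B/6)
z(X, r) = -3*√(X² + r²)
(-2308 + L(-21, 9)) + z(I(-2), 35) = (-2308 - 3) - 3*√((25/3 - ⅙*(-2))² + 35²) = -2311 - 3*√((25/3 + ⅓)² + 1225) = -2311 - 3*√((26/3)² + 1225) = -2311 - 3*√(676/9 + 1225) = -2311 - √11701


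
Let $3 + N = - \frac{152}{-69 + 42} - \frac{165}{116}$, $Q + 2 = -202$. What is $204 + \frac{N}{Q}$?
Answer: $\frac{130337531}{638928} \approx 203.99$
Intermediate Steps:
$Q = -204$ ($Q = -2 - 202 = -204$)
$N = \frac{3781}{3132}$ ($N = -3 - \left(\frac{165}{116} + \frac{152}{-69 + 42}\right) = -3 - \left(\frac{165}{116} + \frac{152}{-27}\right) = -3 - - \frac{13177}{3132} = -3 + \left(\frac{152}{27} - \frac{165}{116}\right) = -3 + \frac{13177}{3132} = \frac{3781}{3132} \approx 1.2072$)
$204 + \frac{N}{Q} = 204 + \frac{3781}{3132 \left(-204\right)} = 204 + \frac{3781}{3132} \left(- \frac{1}{204}\right) = 204 - \frac{3781}{638928} = \frac{130337531}{638928}$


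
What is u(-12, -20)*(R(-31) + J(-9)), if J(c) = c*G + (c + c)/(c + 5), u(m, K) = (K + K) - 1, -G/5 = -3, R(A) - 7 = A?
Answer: 12669/2 ≈ 6334.5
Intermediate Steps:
R(A) = 7 + A
G = 15 (G = -5*(-3) = 15)
u(m, K) = -1 + 2*K (u(m, K) = 2*K - 1 = -1 + 2*K)
J(c) = 15*c + 2*c/(5 + c) (J(c) = c*15 + (c + c)/(c + 5) = 15*c + (2*c)/(5 + c) = 15*c + 2*c/(5 + c))
u(-12, -20)*(R(-31) + J(-9)) = (-1 + 2*(-20))*((7 - 31) - 9*(77 + 15*(-9))/(5 - 9)) = (-1 - 40)*(-24 - 9*(77 - 135)/(-4)) = -41*(-24 - 9*(-¼)*(-58)) = -41*(-24 - 261/2) = -41*(-309/2) = 12669/2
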